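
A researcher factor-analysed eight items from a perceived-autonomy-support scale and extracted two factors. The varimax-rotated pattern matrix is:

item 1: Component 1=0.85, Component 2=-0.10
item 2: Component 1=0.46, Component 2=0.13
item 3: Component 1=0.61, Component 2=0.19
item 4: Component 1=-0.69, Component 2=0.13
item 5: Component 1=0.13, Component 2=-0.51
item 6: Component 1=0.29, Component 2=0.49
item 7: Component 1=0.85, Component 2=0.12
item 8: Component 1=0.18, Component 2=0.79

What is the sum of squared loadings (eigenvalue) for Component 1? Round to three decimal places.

2.638

SS loadings for Component 1 = 0.85² + 0.46² + 0.61² + (-0.69)² + 0.13² + 0.29² + 0.85² + 0.18² = 0.7225 + 0.2116 + 0.3721 + 0.4761 + 0.0169 + 0.0841 + 0.7225 + 0.0324 = 2.6382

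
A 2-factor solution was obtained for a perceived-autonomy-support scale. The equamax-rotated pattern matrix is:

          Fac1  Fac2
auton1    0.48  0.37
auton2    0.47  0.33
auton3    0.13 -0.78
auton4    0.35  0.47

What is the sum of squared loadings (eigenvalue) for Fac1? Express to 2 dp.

0.59

SS loadings for Fac1 = 0.48² + 0.47² + 0.13² + 0.35² = 0.2304 + 0.2209 + 0.0169 + 0.1225 = 0.5907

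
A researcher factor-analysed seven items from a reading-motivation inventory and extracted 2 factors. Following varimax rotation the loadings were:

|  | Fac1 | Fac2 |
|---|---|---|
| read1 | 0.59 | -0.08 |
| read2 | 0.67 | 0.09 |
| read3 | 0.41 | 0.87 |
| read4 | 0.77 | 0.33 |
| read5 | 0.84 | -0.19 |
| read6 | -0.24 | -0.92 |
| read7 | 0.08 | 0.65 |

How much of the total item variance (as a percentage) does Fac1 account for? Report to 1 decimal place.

SS loadings for Fac1 = 0.59² + 0.67² + 0.41² + 0.77² + 0.84² + (-0.24)² + 0.08² = 2.3276
With 7 standardized items, total variance = 7. Proportion = 2.3276/7 = 0.3325 → 33.25%.

33.3%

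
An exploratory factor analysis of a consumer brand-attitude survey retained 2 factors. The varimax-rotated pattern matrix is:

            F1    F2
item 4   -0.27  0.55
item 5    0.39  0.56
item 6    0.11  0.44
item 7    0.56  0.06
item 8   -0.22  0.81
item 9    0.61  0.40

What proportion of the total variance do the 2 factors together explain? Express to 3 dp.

Communalities: 0.3754, 0.4657, 0.2057, 0.3172, 0.7045, 0.5321; Σh² = 2.6006.
Total variance with 6 standardized items is 6, so the solution explains 2.6006/6 = 0.4334.

0.433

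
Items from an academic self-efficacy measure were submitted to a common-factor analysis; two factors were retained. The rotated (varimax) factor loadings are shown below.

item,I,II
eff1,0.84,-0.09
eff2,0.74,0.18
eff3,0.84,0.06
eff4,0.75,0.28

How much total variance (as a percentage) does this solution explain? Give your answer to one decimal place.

Communalities: 0.7137, 0.5800, 0.7092, 0.6409; Σh² = 2.6438.
Total variance with 4 standardized items is 4, so the solution explains 2.6438/4 = 0.6609 = 66.09%.

66.1%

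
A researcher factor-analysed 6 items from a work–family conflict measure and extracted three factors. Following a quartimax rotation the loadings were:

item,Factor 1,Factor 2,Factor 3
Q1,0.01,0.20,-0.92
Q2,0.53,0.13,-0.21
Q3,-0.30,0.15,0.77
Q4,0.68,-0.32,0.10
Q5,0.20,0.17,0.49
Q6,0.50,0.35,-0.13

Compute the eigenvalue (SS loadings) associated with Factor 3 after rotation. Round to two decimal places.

1.75

SS loadings for Factor 3 = (-0.92)² + (-0.21)² + 0.77² + 0.10² + 0.49² + (-0.13)² = 0.8464 + 0.0441 + 0.5929 + 0.0100 + 0.2401 + 0.0169 = 1.7504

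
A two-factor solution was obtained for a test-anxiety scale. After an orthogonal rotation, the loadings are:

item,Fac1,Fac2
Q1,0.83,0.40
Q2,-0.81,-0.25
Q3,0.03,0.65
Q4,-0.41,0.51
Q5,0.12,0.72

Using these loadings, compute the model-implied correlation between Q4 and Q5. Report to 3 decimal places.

0.318

r̂ = Σ λ_i·λ_j across factors = (-0.41)(0.12) + (0.51)(0.72)
  = -0.0492 +0.3672 = 0.3180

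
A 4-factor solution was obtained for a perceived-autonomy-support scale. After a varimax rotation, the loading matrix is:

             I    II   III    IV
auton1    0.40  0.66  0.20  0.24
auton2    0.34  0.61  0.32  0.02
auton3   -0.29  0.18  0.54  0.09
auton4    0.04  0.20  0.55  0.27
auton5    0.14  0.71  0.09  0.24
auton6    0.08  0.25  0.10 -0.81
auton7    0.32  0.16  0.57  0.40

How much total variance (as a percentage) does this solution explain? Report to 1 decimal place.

SS loadings by factor: 0.4897, 1.4723, 1.0795, 1.0127; total = 4.0542.
Total variance with 7 standardized items is 7, so the solution explains 4.0542/7 = 0.5792 = 57.92%.

57.9%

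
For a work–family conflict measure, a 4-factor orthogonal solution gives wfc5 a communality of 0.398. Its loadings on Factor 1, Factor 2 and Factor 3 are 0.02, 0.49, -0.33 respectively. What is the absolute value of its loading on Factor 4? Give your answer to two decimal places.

0.22

Under orthogonal rotation h² = Σλ², so λ_Factor 4² = h² − (0.3494) = 0.398 − 0.3494 = 0.0486.
|λ| = √0.0486 = 0.2205.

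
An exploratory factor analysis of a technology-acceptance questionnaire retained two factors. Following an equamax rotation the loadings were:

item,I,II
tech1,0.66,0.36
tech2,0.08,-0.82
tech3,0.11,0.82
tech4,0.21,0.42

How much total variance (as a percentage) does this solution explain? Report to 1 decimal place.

Communalities: 0.5652, 0.6788, 0.6845, 0.2205; Σh² = 2.1490.
Total variance with 4 standardized items is 4, so the solution explains 2.1490/4 = 0.5372 = 53.72%.

53.7%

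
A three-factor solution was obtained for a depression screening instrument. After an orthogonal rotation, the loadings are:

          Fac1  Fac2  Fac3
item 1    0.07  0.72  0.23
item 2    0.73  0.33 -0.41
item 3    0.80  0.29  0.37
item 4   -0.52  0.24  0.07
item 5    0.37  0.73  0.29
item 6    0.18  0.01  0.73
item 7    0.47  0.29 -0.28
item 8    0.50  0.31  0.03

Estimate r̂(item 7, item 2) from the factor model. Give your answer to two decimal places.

0.55

r̂ = Σ λ_i·λ_j across factors = (0.47)(0.73) + (0.29)(0.33) + (-0.28)(-0.41)
  = +0.3431 +0.0957 +0.1148 = 0.5536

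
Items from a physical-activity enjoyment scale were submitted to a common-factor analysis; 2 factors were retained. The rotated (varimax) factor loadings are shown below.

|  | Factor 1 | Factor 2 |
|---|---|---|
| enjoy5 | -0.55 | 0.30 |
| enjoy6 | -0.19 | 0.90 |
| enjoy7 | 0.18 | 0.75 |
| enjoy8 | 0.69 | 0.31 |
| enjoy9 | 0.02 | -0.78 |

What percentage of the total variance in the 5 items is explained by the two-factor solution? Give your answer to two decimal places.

Communalities: 0.3925, 0.8461, 0.5949, 0.5722, 0.6088; Σh² = 3.0145.
Total variance with 5 standardized items is 5, so the solution explains 3.0145/5 = 0.6029 = 60.29%.

60.29%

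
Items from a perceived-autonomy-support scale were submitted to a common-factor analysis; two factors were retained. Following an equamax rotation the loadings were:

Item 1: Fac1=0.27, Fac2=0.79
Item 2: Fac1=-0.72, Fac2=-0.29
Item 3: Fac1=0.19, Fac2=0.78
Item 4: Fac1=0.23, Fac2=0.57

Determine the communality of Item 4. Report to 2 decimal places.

0.38

h² = 0.23² + 0.57² = 0.0529 + 0.3249 = 0.3778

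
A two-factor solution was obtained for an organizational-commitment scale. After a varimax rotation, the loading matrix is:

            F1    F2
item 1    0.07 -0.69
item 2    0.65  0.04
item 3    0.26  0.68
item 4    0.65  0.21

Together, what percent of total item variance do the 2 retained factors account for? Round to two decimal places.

47.54%

SS loadings by factor: 0.9175, 0.9842; total = 1.9017.
Total variance with 4 standardized items is 4, so the solution explains 1.9017/4 = 0.4754 = 47.54%.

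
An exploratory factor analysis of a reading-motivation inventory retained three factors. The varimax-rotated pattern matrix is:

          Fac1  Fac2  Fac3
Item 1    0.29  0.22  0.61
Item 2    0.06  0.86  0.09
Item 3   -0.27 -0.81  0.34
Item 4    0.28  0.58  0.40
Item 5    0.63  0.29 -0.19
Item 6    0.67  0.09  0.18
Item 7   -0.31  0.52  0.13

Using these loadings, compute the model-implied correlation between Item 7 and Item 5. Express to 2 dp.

r̂ = Σ λ_i·λ_j across factors = (-0.31)(0.63) + (0.52)(0.29) + (0.13)(-0.19)
  = -0.1953 +0.1508 -0.0247 = -0.0692

-0.07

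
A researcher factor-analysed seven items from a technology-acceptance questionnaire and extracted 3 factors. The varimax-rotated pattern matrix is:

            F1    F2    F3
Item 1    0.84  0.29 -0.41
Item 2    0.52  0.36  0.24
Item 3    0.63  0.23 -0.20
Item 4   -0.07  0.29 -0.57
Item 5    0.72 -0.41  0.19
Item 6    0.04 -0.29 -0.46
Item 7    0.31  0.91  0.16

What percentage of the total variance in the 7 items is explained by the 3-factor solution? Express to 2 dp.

61.27%

SS loadings by factor: 1.9939, 1.4310, 0.8639; total = 4.2888.
Total variance with 7 standardized items is 7, so the solution explains 4.2888/7 = 0.6127 = 61.27%.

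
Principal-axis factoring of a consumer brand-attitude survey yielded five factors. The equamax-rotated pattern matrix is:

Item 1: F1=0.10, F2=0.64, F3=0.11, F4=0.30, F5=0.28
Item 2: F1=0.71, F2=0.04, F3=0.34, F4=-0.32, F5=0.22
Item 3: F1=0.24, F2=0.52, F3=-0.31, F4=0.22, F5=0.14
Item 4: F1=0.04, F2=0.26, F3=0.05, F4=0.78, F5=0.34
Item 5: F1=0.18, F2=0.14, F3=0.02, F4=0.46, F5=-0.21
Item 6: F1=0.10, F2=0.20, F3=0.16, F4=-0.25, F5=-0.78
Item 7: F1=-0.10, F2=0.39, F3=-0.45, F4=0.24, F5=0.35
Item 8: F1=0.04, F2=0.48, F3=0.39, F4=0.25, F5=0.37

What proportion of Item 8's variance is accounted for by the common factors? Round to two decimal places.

0.58

h² = 0.04² + 0.48² + 0.39² + 0.25² + 0.37² = 0.0016 + 0.2304 + 0.1521 + 0.0625 + 0.1369 = 0.5835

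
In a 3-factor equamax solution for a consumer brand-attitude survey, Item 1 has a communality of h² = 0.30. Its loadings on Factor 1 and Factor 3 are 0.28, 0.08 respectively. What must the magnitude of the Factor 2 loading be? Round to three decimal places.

0.464

Under orthogonal rotation h² = Σλ², so λ_Factor 2² = h² − (0.0848) = 0.30 − 0.0848 = 0.2152.
|λ| = √0.2152 = 0.4639.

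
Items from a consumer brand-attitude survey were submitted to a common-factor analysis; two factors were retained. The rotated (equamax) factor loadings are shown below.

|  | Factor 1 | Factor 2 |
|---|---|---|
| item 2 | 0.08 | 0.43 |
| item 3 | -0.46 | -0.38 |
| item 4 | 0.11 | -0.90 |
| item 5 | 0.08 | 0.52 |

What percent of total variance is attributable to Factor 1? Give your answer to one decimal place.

5.9%

SS loadings for Factor 1 = 0.08² + (-0.46)² + 0.11² + 0.08² = 0.2365
With 4 standardized items, total variance = 4. Proportion = 0.2365/4 = 0.0591 → 5.91%.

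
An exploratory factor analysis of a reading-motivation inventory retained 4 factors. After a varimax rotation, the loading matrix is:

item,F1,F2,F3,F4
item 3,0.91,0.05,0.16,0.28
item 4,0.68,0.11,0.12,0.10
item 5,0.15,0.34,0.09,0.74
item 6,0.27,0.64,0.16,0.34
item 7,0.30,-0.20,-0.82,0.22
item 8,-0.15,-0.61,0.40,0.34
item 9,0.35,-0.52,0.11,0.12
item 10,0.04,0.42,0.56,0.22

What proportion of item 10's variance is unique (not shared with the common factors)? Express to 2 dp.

0.46

h² = 0.04² + 0.42² + 0.56² + 0.22² = 0.0016 + 0.1764 + 0.3136 + 0.0484 = 0.5400
Uniqueness u² = 1 − h² = 1 − 0.5400 = 0.4600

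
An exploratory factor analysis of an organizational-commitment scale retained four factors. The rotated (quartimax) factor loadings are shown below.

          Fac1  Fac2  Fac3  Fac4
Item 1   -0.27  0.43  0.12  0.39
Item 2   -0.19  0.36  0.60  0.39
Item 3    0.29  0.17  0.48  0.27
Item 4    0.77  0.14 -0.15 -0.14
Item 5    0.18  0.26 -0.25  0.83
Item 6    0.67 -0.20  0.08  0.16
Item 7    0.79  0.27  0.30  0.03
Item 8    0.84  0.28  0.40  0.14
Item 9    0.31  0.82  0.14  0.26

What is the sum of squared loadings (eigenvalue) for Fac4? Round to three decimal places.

SS loadings for Fac4 = 0.39² + 0.39² + 0.27² + (-0.14)² + 0.83² + 0.16² + 0.03² + 0.14² + 0.26² = 0.1521 + 0.1521 + 0.0729 + 0.0196 + 0.6889 + 0.0256 + 0.0009 + 0.0196 + 0.0676 = 1.1993

1.199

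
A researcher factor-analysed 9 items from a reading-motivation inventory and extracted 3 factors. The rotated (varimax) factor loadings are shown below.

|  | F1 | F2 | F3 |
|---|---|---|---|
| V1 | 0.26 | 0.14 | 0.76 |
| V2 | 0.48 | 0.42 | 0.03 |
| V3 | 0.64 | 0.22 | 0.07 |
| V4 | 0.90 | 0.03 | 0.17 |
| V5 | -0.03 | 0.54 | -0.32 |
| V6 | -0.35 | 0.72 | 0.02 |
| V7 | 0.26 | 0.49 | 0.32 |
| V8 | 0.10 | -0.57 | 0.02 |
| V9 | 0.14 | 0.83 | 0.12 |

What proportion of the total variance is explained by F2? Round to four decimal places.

SS loadings for F2 = 0.14² + 0.42² + 0.22² + 0.03² + 0.54² + 0.72² + 0.49² + (-0.57)² + 0.83² = 2.3092
Proportion of variance = 2.3092 / 9 = 0.2566.

0.2566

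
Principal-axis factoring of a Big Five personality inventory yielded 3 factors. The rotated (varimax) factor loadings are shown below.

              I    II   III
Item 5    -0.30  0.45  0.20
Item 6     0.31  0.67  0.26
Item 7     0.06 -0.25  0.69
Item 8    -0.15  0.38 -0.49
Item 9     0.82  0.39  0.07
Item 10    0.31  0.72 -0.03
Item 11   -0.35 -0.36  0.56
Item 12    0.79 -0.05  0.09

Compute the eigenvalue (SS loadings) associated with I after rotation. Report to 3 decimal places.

SS loadings for I = (-0.30)² + 0.31² + 0.06² + (-0.15)² + 0.82² + 0.31² + (-0.35)² + 0.79² = 0.0900 + 0.0961 + 0.0036 + 0.0225 + 0.6724 + 0.0961 + 0.1225 + 0.6241 = 1.7273

1.727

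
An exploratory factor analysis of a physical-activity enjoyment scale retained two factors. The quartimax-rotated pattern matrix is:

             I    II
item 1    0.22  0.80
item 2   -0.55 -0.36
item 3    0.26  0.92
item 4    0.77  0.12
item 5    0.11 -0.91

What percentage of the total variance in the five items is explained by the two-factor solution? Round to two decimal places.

Communalities: 0.6884, 0.4321, 0.9140, 0.6073, 0.8402; Σh² = 3.4820.
Total variance with 5 standardized items is 5, so the solution explains 3.4820/5 = 0.6964 = 69.64%.

69.64%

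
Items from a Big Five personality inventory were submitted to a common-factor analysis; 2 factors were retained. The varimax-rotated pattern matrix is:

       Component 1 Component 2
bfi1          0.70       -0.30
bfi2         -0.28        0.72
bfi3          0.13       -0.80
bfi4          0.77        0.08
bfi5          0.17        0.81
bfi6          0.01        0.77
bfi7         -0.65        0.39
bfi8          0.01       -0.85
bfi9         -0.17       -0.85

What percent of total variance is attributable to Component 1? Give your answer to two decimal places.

18.43%

SS loadings for Component 1 = 0.70² + (-0.28)² + 0.13² + 0.77² + 0.17² + 0.01² + (-0.65)² + 0.01² + (-0.17)² = 1.6587
With 9 standardized items, total variance = 9. Proportion = 1.6587/9 = 0.1843 → 18.43%.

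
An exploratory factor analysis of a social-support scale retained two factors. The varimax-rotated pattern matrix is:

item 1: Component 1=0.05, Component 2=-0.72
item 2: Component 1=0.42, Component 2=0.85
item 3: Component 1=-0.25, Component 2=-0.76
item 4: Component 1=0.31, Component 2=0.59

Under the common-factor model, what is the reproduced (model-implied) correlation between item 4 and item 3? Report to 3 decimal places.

-0.526

r̂ = Σ λ_i·λ_j across factors = (0.31)(-0.25) + (0.59)(-0.76)
  = -0.0775 -0.4484 = -0.5259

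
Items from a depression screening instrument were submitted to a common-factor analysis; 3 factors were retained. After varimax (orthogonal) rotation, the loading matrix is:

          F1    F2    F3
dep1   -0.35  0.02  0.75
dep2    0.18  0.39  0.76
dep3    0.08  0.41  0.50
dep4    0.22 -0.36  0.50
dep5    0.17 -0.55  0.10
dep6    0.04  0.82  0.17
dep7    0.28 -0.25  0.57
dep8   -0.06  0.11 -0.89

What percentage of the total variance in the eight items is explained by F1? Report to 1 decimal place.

SS loadings for F1 = (-0.35)² + 0.18² + 0.08² + 0.22² + 0.17² + 0.04² + 0.28² + (-0.06)² = 0.3222
With 8 standardized items, total variance = 8. Proportion = 0.3222/8 = 0.0403 → 4.03%.

4.0%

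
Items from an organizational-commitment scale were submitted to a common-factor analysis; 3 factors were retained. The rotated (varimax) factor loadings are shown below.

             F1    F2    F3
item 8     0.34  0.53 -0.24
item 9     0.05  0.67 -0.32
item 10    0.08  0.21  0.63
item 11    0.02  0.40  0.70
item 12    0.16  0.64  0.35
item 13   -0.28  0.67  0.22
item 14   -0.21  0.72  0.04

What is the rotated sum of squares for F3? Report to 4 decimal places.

1.2194

SS loadings for F3 = (-0.24)² + (-0.32)² + 0.63² + 0.70² + 0.35² + 0.22² + 0.04² = 0.0576 + 0.1024 + 0.3969 + 0.4900 + 0.1225 + 0.0484 + 0.0016 = 1.2194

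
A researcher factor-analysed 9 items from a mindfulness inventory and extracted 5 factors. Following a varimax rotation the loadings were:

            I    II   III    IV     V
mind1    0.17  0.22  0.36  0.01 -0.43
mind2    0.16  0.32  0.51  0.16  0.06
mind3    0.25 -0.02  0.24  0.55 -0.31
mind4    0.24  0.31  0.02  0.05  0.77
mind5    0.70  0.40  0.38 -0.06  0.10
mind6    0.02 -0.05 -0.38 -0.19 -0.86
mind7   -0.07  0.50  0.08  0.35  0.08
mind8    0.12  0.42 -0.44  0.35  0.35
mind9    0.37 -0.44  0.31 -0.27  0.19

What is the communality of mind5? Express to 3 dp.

h² = 0.70² + 0.40² + 0.38² + (-0.06)² + 0.10² = 0.4900 + 0.1600 + 0.1444 + 0.0036 + 0.0100 = 0.8080

0.808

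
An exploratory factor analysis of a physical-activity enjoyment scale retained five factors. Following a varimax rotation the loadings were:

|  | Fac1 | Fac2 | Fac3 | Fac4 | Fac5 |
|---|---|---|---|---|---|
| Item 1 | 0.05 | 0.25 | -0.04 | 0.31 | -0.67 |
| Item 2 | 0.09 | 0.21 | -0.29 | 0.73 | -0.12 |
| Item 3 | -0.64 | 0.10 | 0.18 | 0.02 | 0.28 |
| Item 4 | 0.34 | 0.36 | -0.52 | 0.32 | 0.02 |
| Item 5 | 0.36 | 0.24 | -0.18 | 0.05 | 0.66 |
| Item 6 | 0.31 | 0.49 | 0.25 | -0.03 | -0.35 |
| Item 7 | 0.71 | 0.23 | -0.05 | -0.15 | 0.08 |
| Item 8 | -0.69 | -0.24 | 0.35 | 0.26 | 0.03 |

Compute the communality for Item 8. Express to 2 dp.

0.72

h² = (-0.69)² + (-0.24)² + 0.35² + 0.26² + 0.03² = 0.4761 + 0.0576 + 0.1225 + 0.0676 + 0.0009 = 0.7247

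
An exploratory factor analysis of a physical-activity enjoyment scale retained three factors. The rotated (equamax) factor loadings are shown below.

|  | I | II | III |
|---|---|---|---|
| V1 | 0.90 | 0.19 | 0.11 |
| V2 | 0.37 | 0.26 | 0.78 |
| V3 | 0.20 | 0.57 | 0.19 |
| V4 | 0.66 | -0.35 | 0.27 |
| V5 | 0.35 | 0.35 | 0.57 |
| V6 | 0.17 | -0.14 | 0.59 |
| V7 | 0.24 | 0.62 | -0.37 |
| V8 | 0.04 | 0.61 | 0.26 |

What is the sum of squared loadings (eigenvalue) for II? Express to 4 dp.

1.4497

SS loadings for II = 0.19² + 0.26² + 0.57² + (-0.35)² + 0.35² + (-0.14)² + 0.62² + 0.61² = 0.0361 + 0.0676 + 0.3249 + 0.1225 + 0.1225 + 0.0196 + 0.3844 + 0.3721 = 1.4497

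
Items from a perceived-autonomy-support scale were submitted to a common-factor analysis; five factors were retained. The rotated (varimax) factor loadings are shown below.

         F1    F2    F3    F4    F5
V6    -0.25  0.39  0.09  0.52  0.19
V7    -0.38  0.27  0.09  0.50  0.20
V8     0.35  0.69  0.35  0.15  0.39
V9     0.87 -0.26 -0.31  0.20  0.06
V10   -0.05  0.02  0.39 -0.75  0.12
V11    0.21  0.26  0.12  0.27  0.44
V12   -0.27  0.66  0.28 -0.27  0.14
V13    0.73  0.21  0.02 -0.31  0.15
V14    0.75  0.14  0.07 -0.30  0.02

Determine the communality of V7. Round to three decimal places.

h² = (-0.38)² + 0.27² + 0.09² + 0.50² + 0.20² = 0.1444 + 0.0729 + 0.0081 + 0.2500 + 0.0400 = 0.5154

0.515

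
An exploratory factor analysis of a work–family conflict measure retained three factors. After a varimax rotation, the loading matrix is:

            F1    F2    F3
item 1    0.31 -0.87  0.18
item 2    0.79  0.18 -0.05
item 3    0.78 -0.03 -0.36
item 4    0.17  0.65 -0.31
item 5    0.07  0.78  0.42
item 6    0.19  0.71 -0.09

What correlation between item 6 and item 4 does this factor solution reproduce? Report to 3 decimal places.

r̂ = Σ λ_i·λ_j across factors = (0.19)(0.17) + (0.71)(0.65) + (-0.09)(-0.31)
  = +0.0323 +0.4615 +0.0279 = 0.5217

0.522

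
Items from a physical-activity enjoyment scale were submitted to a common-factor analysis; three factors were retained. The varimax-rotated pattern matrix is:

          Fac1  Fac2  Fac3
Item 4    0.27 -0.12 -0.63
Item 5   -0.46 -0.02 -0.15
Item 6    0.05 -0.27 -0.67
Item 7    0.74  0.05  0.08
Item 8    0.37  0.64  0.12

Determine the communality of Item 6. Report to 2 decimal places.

0.52

h² = 0.05² + (-0.27)² + (-0.67)² = 0.0025 + 0.0729 + 0.4489 = 0.5243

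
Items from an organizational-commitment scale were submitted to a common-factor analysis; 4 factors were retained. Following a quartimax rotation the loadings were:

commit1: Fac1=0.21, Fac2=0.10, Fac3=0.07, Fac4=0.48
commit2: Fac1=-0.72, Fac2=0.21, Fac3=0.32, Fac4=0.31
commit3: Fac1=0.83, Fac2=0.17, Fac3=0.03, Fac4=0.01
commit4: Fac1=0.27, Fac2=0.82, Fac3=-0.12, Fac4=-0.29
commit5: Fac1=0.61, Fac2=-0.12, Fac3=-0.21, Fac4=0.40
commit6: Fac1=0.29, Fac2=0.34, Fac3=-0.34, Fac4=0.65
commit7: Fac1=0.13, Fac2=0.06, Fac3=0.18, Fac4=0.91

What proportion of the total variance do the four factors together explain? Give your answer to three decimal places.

0.689

Communalities: 0.2894, 0.7610, 0.7188, 0.8438, 0.5906, 0.7378, 0.8810; Σh² = 4.8224.
Total variance with 7 standardized items is 7, so the solution explains 4.8224/7 = 0.6889.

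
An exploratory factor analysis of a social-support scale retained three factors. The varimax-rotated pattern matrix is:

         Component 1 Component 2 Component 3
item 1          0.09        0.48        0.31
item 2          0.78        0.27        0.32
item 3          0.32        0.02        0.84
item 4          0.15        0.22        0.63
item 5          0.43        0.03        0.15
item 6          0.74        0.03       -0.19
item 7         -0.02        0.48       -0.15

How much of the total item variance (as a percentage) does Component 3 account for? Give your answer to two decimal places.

19.74%

SS loadings for Component 3 = 0.31² + 0.32² + 0.84² + 0.63² + 0.15² + (-0.19)² + (-0.15)² = 1.3821
With 7 standardized items, total variance = 7. Proportion = 1.3821/7 = 0.1974 → 19.74%.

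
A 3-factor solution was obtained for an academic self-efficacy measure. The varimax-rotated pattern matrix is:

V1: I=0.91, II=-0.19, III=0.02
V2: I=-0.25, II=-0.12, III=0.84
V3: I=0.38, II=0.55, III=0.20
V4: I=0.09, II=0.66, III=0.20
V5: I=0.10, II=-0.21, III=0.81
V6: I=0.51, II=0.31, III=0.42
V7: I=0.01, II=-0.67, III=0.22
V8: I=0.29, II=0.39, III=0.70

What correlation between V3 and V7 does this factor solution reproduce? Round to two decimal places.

-0.32

r̂ = Σ λ_i·λ_j across factors = (0.38)(0.01) + (0.55)(-0.67) + (0.20)(0.22)
  = +0.0038 -0.3685 +0.0440 = -0.3207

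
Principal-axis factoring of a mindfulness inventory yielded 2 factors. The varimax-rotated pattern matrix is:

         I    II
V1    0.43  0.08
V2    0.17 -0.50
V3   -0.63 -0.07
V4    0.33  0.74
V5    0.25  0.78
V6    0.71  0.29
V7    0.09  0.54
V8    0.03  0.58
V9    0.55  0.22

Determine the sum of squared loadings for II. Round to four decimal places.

2.1778

SS loadings for II = 0.08² + (-0.50)² + (-0.07)² + 0.74² + 0.78² + 0.29² + 0.54² + 0.58² + 0.22² = 0.0064 + 0.2500 + 0.0049 + 0.5476 + 0.6084 + 0.0841 + 0.2916 + 0.3364 + 0.0484 = 2.1778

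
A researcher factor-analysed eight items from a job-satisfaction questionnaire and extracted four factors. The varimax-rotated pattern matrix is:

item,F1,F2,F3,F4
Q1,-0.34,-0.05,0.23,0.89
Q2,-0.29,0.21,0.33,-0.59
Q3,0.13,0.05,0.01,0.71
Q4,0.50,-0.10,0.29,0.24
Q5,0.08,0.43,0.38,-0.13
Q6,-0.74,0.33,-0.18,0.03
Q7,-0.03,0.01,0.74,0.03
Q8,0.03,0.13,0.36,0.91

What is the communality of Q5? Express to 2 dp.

0.35

h² = 0.08² + 0.43² + 0.38² + (-0.13)² = 0.0064 + 0.1849 + 0.1444 + 0.0169 = 0.3526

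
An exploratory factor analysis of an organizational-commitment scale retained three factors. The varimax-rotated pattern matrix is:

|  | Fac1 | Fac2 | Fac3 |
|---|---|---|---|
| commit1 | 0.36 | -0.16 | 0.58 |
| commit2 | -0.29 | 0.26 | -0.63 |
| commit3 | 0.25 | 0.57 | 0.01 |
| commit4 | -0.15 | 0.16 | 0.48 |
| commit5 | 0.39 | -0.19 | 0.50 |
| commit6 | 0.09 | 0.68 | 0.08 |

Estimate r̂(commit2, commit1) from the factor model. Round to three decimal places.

r̂ = Σ λ_i·λ_j across factors = (-0.29)(0.36) + (0.26)(-0.16) + (-0.63)(0.58)
  = -0.1044 -0.0416 -0.3654 = -0.5114

-0.511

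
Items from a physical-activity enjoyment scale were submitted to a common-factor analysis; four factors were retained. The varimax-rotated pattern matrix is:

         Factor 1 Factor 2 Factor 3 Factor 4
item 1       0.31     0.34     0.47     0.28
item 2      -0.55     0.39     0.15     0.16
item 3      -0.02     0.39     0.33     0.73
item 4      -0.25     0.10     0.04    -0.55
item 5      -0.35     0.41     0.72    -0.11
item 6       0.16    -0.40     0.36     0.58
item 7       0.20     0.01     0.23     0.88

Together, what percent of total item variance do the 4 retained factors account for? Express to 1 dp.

SS loadings by factor: 0.6496, 0.7580, 1.0548, 2.0623; total = 4.5247.
Total variance with 7 standardized items is 7, so the solution explains 4.5247/7 = 0.6464 = 64.64%.

64.6%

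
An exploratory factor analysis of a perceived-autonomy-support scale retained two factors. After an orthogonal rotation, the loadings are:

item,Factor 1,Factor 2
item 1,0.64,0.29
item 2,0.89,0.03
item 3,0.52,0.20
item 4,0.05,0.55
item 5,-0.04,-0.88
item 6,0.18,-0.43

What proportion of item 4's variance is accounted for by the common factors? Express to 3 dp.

h² = 0.05² + 0.55² = 0.0025 + 0.3025 = 0.3050

0.305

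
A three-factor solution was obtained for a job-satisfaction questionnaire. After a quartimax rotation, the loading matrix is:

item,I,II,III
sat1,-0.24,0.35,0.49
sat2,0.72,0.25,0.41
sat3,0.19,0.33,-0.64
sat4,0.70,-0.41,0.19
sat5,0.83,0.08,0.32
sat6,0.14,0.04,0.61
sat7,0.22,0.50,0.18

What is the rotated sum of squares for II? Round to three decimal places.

SS loadings for II = 0.35² + 0.25² + 0.33² + (-0.41)² + 0.08² + 0.04² + 0.50² = 0.1225 + 0.0625 + 0.1089 + 0.1681 + 0.0064 + 0.0016 + 0.2500 = 0.7200

0.720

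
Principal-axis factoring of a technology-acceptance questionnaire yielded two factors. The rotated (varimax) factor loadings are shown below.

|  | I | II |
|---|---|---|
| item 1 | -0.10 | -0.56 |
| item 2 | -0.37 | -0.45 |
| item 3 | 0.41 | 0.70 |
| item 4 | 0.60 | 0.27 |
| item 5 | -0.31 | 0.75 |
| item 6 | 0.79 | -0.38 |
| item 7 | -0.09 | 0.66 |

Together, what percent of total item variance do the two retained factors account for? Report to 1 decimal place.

51.8%

Communalities: 0.3236, 0.3394, 0.6581, 0.4329, 0.6586, 0.7685, 0.4437; Σh² = 3.6248.
Total variance with 7 standardized items is 7, so the solution explains 3.6248/7 = 0.5178 = 51.78%.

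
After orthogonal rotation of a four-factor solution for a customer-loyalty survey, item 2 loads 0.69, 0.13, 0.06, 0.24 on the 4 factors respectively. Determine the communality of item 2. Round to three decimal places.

h² = 0.69² + 0.13² + 0.06² + 0.24² = 0.4761 + 0.0169 + 0.0036 + 0.0576 = 0.5542

0.554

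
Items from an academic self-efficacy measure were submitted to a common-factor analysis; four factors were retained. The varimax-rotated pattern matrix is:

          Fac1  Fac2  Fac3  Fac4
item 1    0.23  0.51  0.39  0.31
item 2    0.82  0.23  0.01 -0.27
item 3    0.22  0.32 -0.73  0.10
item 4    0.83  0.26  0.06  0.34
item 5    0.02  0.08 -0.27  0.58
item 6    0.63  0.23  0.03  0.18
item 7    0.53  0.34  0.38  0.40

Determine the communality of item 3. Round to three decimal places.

0.694

h² = 0.22² + 0.32² + (-0.73)² + 0.10² = 0.0484 + 0.1024 + 0.5329 + 0.0100 = 0.6937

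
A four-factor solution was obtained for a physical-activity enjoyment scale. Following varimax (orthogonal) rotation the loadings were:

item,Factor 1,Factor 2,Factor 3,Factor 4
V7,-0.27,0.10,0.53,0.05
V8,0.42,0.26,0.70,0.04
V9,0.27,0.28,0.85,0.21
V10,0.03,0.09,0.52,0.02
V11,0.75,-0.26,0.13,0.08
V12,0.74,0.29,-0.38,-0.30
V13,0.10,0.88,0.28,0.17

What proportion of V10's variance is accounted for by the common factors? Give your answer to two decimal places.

h² = 0.03² + 0.09² + 0.52² + 0.02² = 0.0009 + 0.0081 + 0.2704 + 0.0004 = 0.2798

0.28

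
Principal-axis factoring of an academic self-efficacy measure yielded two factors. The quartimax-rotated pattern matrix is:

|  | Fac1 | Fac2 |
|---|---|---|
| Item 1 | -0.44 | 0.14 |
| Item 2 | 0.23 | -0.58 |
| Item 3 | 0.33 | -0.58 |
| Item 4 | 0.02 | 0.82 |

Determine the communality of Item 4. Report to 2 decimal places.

0.67

h² = 0.02² + 0.82² = 0.0004 + 0.6724 = 0.6728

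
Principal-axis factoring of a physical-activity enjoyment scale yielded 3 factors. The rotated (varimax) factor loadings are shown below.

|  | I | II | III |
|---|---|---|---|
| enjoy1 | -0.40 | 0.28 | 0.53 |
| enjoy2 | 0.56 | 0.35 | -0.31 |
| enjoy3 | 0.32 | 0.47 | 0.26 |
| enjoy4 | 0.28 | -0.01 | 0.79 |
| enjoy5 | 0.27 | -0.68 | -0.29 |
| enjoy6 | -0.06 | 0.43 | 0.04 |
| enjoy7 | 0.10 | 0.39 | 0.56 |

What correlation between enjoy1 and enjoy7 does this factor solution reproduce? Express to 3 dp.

r̂ = Σ λ_i·λ_j across factors = (-0.40)(0.10) + (0.28)(0.39) + (0.53)(0.56)
  = -0.0400 +0.1092 +0.2968 = 0.3660

0.366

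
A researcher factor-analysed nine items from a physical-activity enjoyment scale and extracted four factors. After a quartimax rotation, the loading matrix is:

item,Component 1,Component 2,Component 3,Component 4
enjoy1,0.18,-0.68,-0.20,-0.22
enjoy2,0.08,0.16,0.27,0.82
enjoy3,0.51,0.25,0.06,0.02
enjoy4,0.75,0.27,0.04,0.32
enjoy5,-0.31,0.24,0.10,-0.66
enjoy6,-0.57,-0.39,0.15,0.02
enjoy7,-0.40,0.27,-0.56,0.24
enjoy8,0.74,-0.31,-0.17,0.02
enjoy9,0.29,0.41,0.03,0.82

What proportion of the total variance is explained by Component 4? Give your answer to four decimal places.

0.2211

SS loadings for Component 4 = (-0.22)² + 0.82² + 0.02² + 0.32² + (-0.66)² + 0.02² + 0.24² + 0.02² + 0.82² = 1.9900
Proportion of variance = 1.9900 / 9 = 0.2211.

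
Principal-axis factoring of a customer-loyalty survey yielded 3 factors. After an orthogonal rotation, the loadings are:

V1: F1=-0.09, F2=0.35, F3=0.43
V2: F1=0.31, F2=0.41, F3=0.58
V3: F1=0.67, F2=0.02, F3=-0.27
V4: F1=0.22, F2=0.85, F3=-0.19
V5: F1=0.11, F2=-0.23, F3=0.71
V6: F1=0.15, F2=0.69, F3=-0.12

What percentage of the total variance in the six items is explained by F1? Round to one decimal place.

SS loadings for F1 = (-0.09)² + 0.31² + 0.67² + 0.22² + 0.11² + 0.15² = 0.6361
With 6 standardized items, total variance = 6. Proportion = 0.6361/6 = 0.1060 → 10.60%.

10.6%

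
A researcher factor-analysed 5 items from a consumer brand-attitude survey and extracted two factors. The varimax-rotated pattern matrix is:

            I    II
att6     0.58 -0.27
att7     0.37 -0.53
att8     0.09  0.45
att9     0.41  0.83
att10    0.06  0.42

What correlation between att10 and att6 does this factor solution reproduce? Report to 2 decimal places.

-0.08

r̂ = Σ λ_i·λ_j across factors = (0.06)(0.58) + (0.42)(-0.27)
  = +0.0348 -0.1134 = -0.0786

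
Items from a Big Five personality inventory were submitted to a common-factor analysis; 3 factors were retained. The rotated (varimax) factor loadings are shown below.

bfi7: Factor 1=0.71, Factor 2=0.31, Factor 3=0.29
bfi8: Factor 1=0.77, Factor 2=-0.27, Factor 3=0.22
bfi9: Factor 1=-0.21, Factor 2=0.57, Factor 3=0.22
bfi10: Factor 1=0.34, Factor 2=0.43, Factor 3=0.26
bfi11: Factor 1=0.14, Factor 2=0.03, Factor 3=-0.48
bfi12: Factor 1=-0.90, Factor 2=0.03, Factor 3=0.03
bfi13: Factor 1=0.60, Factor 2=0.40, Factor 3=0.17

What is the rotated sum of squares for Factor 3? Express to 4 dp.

SS loadings for Factor 3 = 0.29² + 0.22² + 0.22² + 0.26² + (-0.48)² + 0.03² + 0.17² = 0.0841 + 0.0484 + 0.0484 + 0.0676 + 0.2304 + 0.0009 + 0.0289 = 0.5087

0.5087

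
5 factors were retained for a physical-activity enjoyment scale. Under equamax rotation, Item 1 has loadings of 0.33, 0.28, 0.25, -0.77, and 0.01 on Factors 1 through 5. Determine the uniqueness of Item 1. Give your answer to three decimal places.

0.157

h² = 0.33² + 0.28² + 0.25² + (-0.77)² + 0.01² = 0.1089 + 0.0784 + 0.0625 + 0.5929 + 0.0001 = 0.8428
Uniqueness u² = 1 − h² = 1 − 0.8428 = 0.1572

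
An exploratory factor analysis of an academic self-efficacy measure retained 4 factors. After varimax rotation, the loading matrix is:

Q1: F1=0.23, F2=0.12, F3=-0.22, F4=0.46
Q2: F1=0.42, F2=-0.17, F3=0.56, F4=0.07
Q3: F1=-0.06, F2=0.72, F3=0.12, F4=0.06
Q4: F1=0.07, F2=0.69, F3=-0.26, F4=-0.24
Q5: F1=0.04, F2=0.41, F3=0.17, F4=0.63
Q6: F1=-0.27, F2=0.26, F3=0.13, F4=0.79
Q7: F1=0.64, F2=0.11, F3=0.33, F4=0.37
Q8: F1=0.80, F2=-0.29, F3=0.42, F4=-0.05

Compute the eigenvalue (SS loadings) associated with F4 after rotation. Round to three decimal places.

1.438

SS loadings for F4 = 0.46² + 0.07² + 0.06² + (-0.24)² + 0.63² + 0.79² + 0.37² + (-0.05)² = 0.2116 + 0.0049 + 0.0036 + 0.0576 + 0.3969 + 0.6241 + 0.1369 + 0.0025 = 1.4381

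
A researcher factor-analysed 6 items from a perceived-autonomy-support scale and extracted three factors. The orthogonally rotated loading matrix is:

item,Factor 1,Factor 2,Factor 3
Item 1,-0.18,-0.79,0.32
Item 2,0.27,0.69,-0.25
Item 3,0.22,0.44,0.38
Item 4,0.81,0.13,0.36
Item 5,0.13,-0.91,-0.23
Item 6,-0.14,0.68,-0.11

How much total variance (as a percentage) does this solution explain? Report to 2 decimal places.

SS loadings by factor: 0.8463, 2.6012, 0.5039; total = 3.9514.
Total variance with 6 standardized items is 6, so the solution explains 3.9514/6 = 0.6586 = 65.86%.

65.86%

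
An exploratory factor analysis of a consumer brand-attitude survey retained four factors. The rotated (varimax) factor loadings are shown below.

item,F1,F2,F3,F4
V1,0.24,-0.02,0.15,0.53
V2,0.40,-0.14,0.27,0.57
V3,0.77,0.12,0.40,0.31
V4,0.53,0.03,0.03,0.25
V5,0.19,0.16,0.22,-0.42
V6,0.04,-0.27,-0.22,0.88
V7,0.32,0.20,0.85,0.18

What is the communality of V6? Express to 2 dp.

0.90

h² = 0.04² + (-0.27)² + (-0.22)² + 0.88² = 0.0016 + 0.0729 + 0.0484 + 0.7744 = 0.8973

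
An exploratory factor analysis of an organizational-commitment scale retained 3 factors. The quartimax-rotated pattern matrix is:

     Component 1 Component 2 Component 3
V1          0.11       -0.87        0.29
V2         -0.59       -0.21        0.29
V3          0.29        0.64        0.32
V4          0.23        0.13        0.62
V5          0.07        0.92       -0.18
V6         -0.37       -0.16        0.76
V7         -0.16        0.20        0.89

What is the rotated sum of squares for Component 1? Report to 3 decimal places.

SS loadings for Component 1 = 0.11² + (-0.59)² + 0.29² + 0.23² + 0.07² + (-0.37)² + (-0.16)² = 0.0121 + 0.3481 + 0.0841 + 0.0529 + 0.0049 + 0.1369 + 0.0256 = 0.6646

0.665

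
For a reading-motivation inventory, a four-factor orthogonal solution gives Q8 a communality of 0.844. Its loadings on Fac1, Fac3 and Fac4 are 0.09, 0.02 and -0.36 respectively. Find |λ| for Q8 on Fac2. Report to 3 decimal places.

Under orthogonal rotation h² = Σλ², so λ_Fac2² = h² − (0.1381) = 0.844 − 0.1381 = 0.7059.
|λ| = √0.7059 = 0.8402.

0.840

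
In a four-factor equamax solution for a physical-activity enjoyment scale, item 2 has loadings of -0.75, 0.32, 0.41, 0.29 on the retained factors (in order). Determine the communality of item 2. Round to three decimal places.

0.917

h² = (-0.75)² + 0.32² + 0.41² + 0.29² = 0.5625 + 0.1024 + 0.1681 + 0.0841 = 0.9171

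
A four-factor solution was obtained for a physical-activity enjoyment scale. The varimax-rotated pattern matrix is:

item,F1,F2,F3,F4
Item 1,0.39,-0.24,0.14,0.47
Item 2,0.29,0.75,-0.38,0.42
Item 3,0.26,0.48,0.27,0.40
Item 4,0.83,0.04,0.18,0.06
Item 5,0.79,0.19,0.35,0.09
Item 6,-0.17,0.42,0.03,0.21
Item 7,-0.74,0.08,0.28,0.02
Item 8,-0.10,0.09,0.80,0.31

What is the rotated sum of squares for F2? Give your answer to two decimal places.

1.08

SS loadings for F2 = (-0.24)² + 0.75² + 0.48² + 0.04² + 0.19² + 0.42² + 0.08² + 0.09² = 0.0576 + 0.5625 + 0.2304 + 0.0016 + 0.0361 + 0.1764 + 0.0064 + 0.0081 = 1.0791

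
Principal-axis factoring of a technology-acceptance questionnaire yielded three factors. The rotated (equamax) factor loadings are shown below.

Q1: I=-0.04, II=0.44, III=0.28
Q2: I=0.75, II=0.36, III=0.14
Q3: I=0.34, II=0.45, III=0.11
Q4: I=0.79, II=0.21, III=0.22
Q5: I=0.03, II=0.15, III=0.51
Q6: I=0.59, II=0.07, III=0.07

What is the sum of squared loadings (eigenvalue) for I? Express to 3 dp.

SS loadings for I = (-0.04)² + 0.75² + 0.34² + 0.79² + 0.03² + 0.59² = 0.0016 + 0.5625 + 0.1156 + 0.6241 + 0.0009 + 0.3481 = 1.6528

1.653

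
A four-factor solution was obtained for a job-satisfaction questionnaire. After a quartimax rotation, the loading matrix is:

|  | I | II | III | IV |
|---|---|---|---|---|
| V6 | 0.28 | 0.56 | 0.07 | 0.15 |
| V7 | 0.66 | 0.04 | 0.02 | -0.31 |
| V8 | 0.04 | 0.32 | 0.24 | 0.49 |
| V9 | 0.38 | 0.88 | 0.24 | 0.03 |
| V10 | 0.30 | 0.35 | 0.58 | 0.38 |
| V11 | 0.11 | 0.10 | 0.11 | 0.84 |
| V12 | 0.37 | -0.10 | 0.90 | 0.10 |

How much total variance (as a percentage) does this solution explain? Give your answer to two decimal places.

SS loadings by factor: 0.8990, 1.3345, 1.2790, 1.2196; total = 4.7321.
Total variance with 7 standardized items is 7, so the solution explains 4.7321/7 = 0.6760 = 67.60%.

67.60%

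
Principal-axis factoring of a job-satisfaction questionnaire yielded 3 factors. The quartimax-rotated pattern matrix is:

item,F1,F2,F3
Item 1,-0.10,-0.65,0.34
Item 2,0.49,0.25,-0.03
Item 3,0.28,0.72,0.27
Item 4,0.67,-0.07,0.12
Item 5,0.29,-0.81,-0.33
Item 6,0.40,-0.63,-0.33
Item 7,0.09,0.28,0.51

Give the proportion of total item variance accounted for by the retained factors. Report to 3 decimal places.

0.550

Communalities: 0.5481, 0.3035, 0.6697, 0.4682, 0.8491, 0.6658, 0.3466; Σh² = 3.8510.
Total variance with 7 standardized items is 7, so the solution explains 3.8510/7 = 0.5501.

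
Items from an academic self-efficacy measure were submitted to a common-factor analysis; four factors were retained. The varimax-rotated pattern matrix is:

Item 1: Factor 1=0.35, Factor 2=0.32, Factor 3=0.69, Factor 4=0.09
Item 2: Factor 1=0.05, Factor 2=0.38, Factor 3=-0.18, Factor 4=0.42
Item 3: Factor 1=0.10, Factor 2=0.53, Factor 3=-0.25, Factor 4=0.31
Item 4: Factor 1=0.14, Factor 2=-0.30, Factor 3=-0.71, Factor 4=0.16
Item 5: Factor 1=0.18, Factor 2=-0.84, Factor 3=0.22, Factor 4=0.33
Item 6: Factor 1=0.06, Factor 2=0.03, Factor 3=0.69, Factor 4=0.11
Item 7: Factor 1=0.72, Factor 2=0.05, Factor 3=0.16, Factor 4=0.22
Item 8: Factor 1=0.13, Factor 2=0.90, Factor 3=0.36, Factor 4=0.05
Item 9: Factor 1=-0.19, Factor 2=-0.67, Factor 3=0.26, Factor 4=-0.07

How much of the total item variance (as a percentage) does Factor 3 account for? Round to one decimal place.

SS loadings for Factor 3 = 0.69² + (-0.18)² + (-0.25)² + (-0.71)² + 0.22² + 0.69² + 0.16² + 0.36² + 0.26² = 1.8224
With 9 standardized items, total variance = 9. Proportion = 1.8224/9 = 0.2025 → 20.25%.

20.2%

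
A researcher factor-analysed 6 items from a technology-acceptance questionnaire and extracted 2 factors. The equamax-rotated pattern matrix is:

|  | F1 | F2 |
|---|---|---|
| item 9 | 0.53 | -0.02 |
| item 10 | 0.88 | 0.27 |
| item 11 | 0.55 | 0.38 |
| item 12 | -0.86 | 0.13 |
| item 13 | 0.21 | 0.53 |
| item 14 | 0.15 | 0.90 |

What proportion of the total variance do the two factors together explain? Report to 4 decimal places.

0.5816

Communalities: 0.2813, 0.8473, 0.4469, 0.7565, 0.3250, 0.8325; Σh² = 3.4895.
Total variance with 6 standardized items is 6, so the solution explains 3.4895/6 = 0.5816.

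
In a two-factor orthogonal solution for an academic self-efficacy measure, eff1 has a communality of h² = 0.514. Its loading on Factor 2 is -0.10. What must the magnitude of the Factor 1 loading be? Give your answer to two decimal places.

Under orthogonal rotation h² = Σλ², so λ_Factor 1² = h² − (0.0100) = 0.514 − 0.0100 = 0.5040.
|λ| = √0.5040 = 0.7099.

0.71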